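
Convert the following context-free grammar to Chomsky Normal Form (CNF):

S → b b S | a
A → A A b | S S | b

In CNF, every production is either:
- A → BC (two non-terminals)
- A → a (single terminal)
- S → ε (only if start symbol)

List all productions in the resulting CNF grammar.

TB → b; S → a; A → b; S → TB X0; X0 → TB S; A → A X1; X1 → A TB; A → S S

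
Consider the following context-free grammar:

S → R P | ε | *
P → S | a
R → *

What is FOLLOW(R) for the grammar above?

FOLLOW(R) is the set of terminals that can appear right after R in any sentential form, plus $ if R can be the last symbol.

We compute FOLLOW(R) using the standard algorithm.
FOLLOW(S) starts with {$}.
FIRST(P) = {*, a, ε}
FIRST(R) = {*}
FIRST(S) = {*, ε}
FOLLOW(P) = {$}
FOLLOW(R) = {$, *, a}
FOLLOW(S) = {$}
Therefore, FOLLOW(R) = {$, *, a}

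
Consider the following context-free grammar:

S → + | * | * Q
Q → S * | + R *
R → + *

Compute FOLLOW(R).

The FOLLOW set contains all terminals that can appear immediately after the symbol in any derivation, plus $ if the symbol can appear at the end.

We compute FOLLOW(R) using the standard algorithm.
FOLLOW(S) starts with {$}.
FIRST(Q) = {*, +}
FIRST(R) = {+}
FIRST(S) = {*, +}
FOLLOW(Q) = {$, *}
FOLLOW(R) = {*}
FOLLOW(S) = {$, *}
Therefore, FOLLOW(R) = {*}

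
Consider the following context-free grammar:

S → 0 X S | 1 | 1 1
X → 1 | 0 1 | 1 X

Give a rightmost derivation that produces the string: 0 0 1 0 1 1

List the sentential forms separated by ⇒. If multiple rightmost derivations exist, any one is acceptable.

S ⇒ 0 X S ⇒ 0 X 0 X S ⇒ 0 X 0 X 1 ⇒ 0 X 0 1 1 ⇒ 0 0 1 0 1 1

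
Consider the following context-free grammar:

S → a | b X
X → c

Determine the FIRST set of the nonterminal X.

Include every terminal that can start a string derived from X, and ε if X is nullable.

We compute FIRST(X) using the standard algorithm.
FIRST(S) = {a, b}
FIRST(X) = {c}
Therefore, FIRST(X) = {c}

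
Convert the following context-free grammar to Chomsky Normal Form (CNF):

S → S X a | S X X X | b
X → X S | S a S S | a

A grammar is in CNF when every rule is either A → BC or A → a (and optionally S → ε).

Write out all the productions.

TA → a; S → b; X → a; S → S X0; X0 → X TA; S → S X1; X1 → X X2; X2 → X X; X → X S; X → S X3; X3 → TA X4; X4 → S S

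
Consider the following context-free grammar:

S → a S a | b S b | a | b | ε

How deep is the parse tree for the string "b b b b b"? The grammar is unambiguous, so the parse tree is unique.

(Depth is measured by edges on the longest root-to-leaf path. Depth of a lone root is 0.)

3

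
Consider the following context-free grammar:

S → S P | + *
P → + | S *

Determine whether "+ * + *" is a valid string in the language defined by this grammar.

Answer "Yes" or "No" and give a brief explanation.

No - no valid derivation exists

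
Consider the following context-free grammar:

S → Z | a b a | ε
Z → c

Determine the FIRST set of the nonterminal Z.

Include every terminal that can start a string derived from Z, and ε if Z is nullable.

We compute FIRST(Z) using the standard algorithm.
FIRST(S) = {a, c, ε}
FIRST(Z) = {c}
Therefore, FIRST(Z) = {c}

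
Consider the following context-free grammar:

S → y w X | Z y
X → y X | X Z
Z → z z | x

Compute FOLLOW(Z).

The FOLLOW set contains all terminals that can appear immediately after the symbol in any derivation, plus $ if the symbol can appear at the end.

We compute FOLLOW(Z) using the standard algorithm.
FOLLOW(S) starts with {$}.
FIRST(S) = {x, y, z}
FIRST(X) = {y}
FIRST(Z) = {x, z}
FOLLOW(S) = {$}
FOLLOW(X) = {$, x, z}
FOLLOW(Z) = {$, x, y, z}
Therefore, FOLLOW(Z) = {$, x, y, z}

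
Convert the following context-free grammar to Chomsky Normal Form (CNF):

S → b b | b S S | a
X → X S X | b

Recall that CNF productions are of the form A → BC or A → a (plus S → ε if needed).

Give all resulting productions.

TB → b; S → a; X → b; S → TB TB; S → TB X0; X0 → S S; X → X X1; X1 → S X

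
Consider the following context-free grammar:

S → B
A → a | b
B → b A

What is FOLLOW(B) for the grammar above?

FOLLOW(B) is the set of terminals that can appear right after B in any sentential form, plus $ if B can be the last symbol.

We compute FOLLOW(B) using the standard algorithm.
FOLLOW(S) starts with {$}.
FIRST(A) = {a, b}
FIRST(B) = {b}
FIRST(S) = {b}
FOLLOW(A) = {$}
FOLLOW(B) = {$}
FOLLOW(S) = {$}
Therefore, FOLLOW(B) = {$}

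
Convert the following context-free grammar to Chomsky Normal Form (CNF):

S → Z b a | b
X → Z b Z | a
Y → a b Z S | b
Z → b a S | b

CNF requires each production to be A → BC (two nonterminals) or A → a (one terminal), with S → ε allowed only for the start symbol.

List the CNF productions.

TB → b; TA → a; S → b; X → a; Y → b; Z → b; S → Z X0; X0 → TB TA; X → Z X1; X1 → TB Z; Y → TA X2; X2 → TB X3; X3 → Z S; Z → TB X4; X4 → TA S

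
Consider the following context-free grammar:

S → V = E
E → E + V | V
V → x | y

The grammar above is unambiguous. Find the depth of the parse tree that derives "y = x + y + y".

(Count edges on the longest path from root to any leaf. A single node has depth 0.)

5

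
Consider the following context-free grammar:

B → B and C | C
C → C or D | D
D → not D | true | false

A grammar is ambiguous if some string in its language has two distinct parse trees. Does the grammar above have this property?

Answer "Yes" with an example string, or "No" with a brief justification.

No - the grammar is unambiguous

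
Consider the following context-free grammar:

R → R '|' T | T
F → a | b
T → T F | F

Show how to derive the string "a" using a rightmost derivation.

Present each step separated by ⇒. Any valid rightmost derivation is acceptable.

R ⇒ T ⇒ F ⇒ a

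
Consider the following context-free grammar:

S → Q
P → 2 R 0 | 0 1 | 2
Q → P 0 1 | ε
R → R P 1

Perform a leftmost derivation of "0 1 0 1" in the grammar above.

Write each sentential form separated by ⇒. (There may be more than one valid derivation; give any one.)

S ⇒ Q ⇒ P 0 1 ⇒ 0 1 0 1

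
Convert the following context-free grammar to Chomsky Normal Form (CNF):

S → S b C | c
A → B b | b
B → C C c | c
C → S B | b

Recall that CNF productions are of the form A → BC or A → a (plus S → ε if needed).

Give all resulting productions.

TB → b; S → c; A → b; TC → c; B → c; C → b; S → S X0; X0 → TB C; A → B TB; B → C X1; X1 → C TC; C → S B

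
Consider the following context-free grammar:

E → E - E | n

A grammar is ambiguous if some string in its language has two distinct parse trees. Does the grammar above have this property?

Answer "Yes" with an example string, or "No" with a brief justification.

Yes - the string 'n - n - n - n - n' has two distinct parse trees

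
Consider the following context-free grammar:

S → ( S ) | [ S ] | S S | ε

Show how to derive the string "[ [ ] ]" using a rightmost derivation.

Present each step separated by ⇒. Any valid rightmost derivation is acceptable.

S ⇒ [ S ] ⇒ [ [ S ] ] ⇒ [ [ ] ]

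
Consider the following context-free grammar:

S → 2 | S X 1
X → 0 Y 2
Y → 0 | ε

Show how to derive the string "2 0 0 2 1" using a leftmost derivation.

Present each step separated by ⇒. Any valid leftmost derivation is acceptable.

S ⇒ S X 1 ⇒ 2 X 1 ⇒ 2 0 Y 2 1 ⇒ 2 0 0 2 1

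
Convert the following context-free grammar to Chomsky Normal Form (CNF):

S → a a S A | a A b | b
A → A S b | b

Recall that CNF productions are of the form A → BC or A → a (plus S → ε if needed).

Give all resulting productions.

TA → a; TB → b; S → b; A → b; S → TA X0; X0 → TA X1; X1 → S A; S → TA X2; X2 → A TB; A → A X3; X3 → S TB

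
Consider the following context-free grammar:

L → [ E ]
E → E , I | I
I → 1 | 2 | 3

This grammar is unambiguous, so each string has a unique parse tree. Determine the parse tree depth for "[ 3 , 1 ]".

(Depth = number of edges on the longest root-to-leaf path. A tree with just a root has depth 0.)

4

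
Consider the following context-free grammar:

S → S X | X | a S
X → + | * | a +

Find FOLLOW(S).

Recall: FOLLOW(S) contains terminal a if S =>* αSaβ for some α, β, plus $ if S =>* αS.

We compute FOLLOW(S) using the standard algorithm.
FOLLOW(S) starts with {$}.
FIRST(S) = {*, +, a}
FIRST(X) = {*, +, a}
FOLLOW(S) = {$, *, +, a}
FOLLOW(X) = {$, *, +, a}
Therefore, FOLLOW(S) = {$, *, +, a}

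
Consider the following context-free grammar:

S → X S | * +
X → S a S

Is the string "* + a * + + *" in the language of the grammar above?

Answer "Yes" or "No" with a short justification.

No - no valid derivation exists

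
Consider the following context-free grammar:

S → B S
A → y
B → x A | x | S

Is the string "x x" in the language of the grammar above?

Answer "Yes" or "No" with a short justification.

No - no valid derivation exists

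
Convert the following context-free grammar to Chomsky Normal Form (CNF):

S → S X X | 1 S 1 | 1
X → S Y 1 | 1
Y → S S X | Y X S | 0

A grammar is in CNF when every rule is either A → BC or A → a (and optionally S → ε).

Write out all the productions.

T1 → 1; S → 1; X → 1; Y → 0; S → S X0; X0 → X X; S → T1 X1; X1 → S T1; X → S X2; X2 → Y T1; Y → S X3; X3 → S X; Y → Y X4; X4 → X S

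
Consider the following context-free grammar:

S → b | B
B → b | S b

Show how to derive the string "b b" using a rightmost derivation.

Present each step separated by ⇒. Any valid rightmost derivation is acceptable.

S ⇒ B ⇒ S b ⇒ b b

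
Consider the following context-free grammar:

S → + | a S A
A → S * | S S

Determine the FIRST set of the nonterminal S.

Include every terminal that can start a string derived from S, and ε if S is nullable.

We compute FIRST(S) using the standard algorithm.
FIRST(A) = {+, a}
FIRST(S) = {+, a}
Therefore, FIRST(S) = {+, a}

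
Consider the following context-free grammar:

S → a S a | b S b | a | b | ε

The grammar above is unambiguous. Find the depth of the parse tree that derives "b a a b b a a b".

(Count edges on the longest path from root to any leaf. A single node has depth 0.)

5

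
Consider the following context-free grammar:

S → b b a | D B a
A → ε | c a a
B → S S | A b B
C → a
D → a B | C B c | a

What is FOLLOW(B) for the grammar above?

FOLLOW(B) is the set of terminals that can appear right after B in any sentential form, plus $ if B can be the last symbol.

We compute FOLLOW(B) using the standard algorithm.
FOLLOW(S) starts with {$}.
FIRST(A) = {c, ε}
FIRST(B) = {a, b, c}
FIRST(C) = {a}
FIRST(D) = {a}
FIRST(S) = {a, b}
FOLLOW(A) = {b}
FOLLOW(B) = {a, b, c}
FOLLOW(C) = {a, b, c}
FOLLOW(D) = {a, b, c}
FOLLOW(S) = {$, a, b, c}
Therefore, FOLLOW(B) = {a, b, c}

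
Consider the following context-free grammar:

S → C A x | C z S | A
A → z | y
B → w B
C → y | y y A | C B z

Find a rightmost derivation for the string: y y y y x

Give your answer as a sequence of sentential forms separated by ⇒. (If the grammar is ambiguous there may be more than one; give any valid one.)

S ⇒ C A x ⇒ C y x ⇒ y y A y x ⇒ y y y y x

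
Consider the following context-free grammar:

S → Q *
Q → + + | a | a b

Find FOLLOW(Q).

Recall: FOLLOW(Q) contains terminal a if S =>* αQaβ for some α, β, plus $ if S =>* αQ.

We compute FOLLOW(Q) using the standard algorithm.
FOLLOW(S) starts with {$}.
FIRST(Q) = {+, a}
FIRST(S) = {+, a}
FOLLOW(Q) = {*}
FOLLOW(S) = {$}
Therefore, FOLLOW(Q) = {*}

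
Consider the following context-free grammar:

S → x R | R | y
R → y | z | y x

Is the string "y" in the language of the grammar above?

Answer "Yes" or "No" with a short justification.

Yes - a valid derivation exists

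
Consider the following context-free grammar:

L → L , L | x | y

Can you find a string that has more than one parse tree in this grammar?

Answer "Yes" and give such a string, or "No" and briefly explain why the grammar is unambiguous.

Yes - the string 'y , y , y , y' has two distinct parse trees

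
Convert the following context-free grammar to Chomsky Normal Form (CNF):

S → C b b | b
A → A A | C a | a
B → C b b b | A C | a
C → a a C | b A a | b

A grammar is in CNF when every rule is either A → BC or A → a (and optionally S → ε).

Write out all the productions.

TB → b; S → b; TA → a; A → a; B → a; C → b; S → C X0; X0 → TB TB; A → A A; A → C TA; B → C X1; X1 → TB X2; X2 → TB TB; B → A C; C → TA X3; X3 → TA C; C → TB X4; X4 → A TA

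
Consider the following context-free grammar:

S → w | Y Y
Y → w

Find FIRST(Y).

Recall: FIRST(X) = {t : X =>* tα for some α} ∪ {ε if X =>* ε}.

We compute FIRST(Y) using the standard algorithm.
FIRST(S) = {w}
FIRST(Y) = {w}
Therefore, FIRST(Y) = {w}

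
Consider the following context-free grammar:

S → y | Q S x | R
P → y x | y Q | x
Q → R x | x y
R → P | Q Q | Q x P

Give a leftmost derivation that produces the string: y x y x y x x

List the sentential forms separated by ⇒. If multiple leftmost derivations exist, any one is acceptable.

S ⇒ R ⇒ P ⇒ y Q ⇒ y R x ⇒ y Q x P x ⇒ y x y x P x ⇒ y x y x y x x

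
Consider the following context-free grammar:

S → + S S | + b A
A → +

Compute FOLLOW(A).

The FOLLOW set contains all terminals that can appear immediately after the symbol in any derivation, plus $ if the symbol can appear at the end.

We compute FOLLOW(A) using the standard algorithm.
FOLLOW(S) starts with {$}.
FIRST(A) = {+}
FIRST(S) = {+}
FOLLOW(A) = {$, +}
FOLLOW(S) = {$, +}
Therefore, FOLLOW(A) = {$, +}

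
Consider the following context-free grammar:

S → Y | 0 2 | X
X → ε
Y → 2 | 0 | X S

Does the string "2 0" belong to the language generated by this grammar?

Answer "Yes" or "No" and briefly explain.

No - no valid derivation exists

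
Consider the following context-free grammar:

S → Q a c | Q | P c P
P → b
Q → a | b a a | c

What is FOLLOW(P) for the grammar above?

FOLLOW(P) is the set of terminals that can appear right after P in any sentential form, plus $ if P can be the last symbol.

We compute FOLLOW(P) using the standard algorithm.
FOLLOW(S) starts with {$}.
FIRST(P) = {b}
FIRST(Q) = {a, b, c}
FIRST(S) = {a, b, c}
FOLLOW(P) = {$, c}
FOLLOW(Q) = {$, a}
FOLLOW(S) = {$}
Therefore, FOLLOW(P) = {$, c}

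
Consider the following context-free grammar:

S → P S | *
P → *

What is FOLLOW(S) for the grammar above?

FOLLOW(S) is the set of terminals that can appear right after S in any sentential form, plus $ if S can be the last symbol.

We compute FOLLOW(S) using the standard algorithm.
FOLLOW(S) starts with {$}.
FIRST(P) = {*}
FIRST(S) = {*}
FOLLOW(P) = {*}
FOLLOW(S) = {$}
Therefore, FOLLOW(S) = {$}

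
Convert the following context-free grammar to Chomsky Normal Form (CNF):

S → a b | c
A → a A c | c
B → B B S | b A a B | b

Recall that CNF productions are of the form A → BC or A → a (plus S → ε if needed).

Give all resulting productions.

TA → a; TB → b; S → c; TC → c; A → c; B → b; S → TA TB; A → TA X0; X0 → A TC; B → B X1; X1 → B S; B → TB X2; X2 → A X3; X3 → TA B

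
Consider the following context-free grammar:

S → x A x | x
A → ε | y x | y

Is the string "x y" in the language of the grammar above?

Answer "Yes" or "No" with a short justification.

No - no valid derivation exists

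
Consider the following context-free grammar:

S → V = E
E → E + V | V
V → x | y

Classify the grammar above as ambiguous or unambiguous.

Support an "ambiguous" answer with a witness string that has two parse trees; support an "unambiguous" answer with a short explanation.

Unambiguous - every string in the language has a unique parse tree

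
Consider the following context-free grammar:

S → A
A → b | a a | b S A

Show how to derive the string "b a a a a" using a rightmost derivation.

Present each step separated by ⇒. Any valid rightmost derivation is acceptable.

S ⇒ A ⇒ b S A ⇒ b S a a ⇒ b A a a ⇒ b a a a a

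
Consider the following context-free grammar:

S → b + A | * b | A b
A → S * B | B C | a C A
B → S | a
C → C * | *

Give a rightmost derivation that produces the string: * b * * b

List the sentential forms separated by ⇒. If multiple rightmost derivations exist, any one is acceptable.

S ⇒ A b ⇒ B C b ⇒ B C * b ⇒ B * * b ⇒ S * * b ⇒ * b * * b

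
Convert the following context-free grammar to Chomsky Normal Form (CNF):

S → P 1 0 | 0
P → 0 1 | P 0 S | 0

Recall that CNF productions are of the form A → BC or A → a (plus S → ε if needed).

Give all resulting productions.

T1 → 1; T0 → 0; S → 0; P → 0; S → P X0; X0 → T1 T0; P → T0 T1; P → P X1; X1 → T0 S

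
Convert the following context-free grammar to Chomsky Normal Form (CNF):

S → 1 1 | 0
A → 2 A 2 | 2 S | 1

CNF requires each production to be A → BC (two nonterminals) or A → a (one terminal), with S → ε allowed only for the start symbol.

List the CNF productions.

T1 → 1; S → 0; T2 → 2; A → 1; S → T1 T1; A → T2 X0; X0 → A T2; A → T2 S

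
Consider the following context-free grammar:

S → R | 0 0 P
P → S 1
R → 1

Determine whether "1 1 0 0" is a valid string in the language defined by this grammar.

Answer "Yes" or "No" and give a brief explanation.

No - no valid derivation exists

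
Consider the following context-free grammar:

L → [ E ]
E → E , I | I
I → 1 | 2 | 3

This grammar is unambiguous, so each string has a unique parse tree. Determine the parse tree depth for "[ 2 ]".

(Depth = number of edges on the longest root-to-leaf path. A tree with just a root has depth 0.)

3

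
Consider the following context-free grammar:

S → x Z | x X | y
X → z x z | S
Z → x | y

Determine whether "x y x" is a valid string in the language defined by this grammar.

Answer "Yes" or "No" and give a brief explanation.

No - no valid derivation exists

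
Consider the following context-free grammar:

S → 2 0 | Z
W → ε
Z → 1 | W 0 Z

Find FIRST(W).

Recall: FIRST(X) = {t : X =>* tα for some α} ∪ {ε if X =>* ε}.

We compute FIRST(W) using the standard algorithm.
FIRST(S) = {0, 1, 2}
FIRST(W) = {ε}
FIRST(Z) = {0, 1}
Therefore, FIRST(W) = {ε}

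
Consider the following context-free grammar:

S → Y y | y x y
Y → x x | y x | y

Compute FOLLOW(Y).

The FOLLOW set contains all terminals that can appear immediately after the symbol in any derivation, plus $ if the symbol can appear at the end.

We compute FOLLOW(Y) using the standard algorithm.
FOLLOW(S) starts with {$}.
FIRST(S) = {x, y}
FIRST(Y) = {x, y}
FOLLOW(S) = {$}
FOLLOW(Y) = {y}
Therefore, FOLLOW(Y) = {y}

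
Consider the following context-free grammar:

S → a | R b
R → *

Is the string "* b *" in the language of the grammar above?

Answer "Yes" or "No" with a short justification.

No - no valid derivation exists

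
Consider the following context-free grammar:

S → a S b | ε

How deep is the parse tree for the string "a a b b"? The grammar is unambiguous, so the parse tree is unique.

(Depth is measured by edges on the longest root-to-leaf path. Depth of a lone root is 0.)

3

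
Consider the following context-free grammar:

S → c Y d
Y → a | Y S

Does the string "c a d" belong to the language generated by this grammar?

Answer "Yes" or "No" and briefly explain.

Yes - a valid derivation exists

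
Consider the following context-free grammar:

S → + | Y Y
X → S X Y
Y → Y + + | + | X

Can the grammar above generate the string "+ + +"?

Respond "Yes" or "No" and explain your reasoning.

No - no valid derivation exists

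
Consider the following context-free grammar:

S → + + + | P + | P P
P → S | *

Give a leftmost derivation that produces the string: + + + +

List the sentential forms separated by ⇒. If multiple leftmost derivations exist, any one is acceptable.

S ⇒ P + ⇒ S + ⇒ + + + +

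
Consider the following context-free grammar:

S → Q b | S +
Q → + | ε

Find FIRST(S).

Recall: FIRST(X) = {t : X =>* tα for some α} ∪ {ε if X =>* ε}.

We compute FIRST(S) using the standard algorithm.
FIRST(Q) = {+, ε}
FIRST(S) = {+, b}
Therefore, FIRST(S) = {+, b}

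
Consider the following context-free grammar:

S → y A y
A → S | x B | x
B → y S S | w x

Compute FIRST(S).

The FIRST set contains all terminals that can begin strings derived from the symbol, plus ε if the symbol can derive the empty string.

We compute FIRST(S) using the standard algorithm.
FIRST(A) = {x, y}
FIRST(B) = {w, y}
FIRST(S) = {y}
Therefore, FIRST(S) = {y}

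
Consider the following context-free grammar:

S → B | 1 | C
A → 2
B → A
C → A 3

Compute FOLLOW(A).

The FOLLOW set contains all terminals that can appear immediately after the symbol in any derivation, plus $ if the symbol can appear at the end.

We compute FOLLOW(A) using the standard algorithm.
FOLLOW(S) starts with {$}.
FIRST(A) = {2}
FIRST(B) = {2}
FIRST(C) = {2}
FIRST(S) = {1, 2}
FOLLOW(A) = {$, 3}
FOLLOW(B) = {$}
FOLLOW(C) = {$}
FOLLOW(S) = {$}
Therefore, FOLLOW(A) = {$, 3}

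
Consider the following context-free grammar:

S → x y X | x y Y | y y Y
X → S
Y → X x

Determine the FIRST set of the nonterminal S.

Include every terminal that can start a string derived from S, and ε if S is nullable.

We compute FIRST(S) using the standard algorithm.
FIRST(S) = {x, y}
FIRST(X) = {x, y}
FIRST(Y) = {x, y}
Therefore, FIRST(S) = {x, y}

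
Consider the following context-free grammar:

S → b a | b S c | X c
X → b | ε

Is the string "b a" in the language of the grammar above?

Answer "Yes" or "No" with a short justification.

Yes - a valid derivation exists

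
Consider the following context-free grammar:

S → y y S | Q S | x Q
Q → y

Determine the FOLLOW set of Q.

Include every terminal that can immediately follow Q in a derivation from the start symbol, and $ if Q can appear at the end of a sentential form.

We compute FOLLOW(Q) using the standard algorithm.
FOLLOW(S) starts with {$}.
FIRST(Q) = {y}
FIRST(S) = {x, y}
FOLLOW(Q) = {$, x, y}
FOLLOW(S) = {$}
Therefore, FOLLOW(Q) = {$, x, y}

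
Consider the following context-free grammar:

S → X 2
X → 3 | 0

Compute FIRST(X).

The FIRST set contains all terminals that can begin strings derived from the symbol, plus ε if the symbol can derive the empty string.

We compute FIRST(X) using the standard algorithm.
FIRST(S) = {0, 3}
FIRST(X) = {0, 3}
Therefore, FIRST(X) = {0, 3}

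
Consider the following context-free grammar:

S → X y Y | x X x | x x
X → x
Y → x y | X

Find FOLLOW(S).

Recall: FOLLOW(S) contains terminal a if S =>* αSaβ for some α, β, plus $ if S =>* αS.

We compute FOLLOW(S) using the standard algorithm.
FOLLOW(S) starts with {$}.
FIRST(S) = {x}
FIRST(X) = {x}
FIRST(Y) = {x}
FOLLOW(S) = {$}
FOLLOW(X) = {$, x, y}
FOLLOW(Y) = {$}
Therefore, FOLLOW(S) = {$}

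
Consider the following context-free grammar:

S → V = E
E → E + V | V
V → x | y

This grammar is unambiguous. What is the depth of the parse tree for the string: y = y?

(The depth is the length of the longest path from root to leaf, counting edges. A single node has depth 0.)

3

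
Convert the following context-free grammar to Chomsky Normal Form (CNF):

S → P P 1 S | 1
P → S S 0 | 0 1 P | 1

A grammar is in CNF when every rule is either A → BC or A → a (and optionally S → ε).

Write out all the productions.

T1 → 1; S → 1; T0 → 0; P → 1; S → P X0; X0 → P X1; X1 → T1 S; P → S X2; X2 → S T0; P → T0 X3; X3 → T1 P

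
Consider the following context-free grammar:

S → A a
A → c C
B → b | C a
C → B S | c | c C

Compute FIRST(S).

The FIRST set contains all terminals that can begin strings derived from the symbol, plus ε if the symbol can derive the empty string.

We compute FIRST(S) using the standard algorithm.
FIRST(A) = {c}
FIRST(B) = {b, c}
FIRST(C) = {b, c}
FIRST(S) = {c}
Therefore, FIRST(S) = {c}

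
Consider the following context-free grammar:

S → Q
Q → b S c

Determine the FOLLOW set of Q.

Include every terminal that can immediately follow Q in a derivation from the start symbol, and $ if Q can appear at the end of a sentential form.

We compute FOLLOW(Q) using the standard algorithm.
FOLLOW(S) starts with {$}.
FIRST(Q) = {b}
FIRST(S) = {b}
FOLLOW(Q) = {$, c}
FOLLOW(S) = {$, c}
Therefore, FOLLOW(Q) = {$, c}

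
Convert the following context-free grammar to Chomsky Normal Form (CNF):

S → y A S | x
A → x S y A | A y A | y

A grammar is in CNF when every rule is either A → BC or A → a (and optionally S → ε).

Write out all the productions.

TY → y; S → x; TX → x; A → y; S → TY X0; X0 → A S; A → TX X1; X1 → S X2; X2 → TY A; A → A X3; X3 → TY A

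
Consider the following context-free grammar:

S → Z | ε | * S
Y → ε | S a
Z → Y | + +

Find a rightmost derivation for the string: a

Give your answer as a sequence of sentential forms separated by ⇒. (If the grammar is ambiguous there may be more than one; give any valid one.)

S ⇒ Z ⇒ Y ⇒ S a ⇒ a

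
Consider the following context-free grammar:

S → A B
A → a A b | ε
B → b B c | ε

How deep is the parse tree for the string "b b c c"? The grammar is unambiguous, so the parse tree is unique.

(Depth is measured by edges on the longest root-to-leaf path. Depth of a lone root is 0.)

4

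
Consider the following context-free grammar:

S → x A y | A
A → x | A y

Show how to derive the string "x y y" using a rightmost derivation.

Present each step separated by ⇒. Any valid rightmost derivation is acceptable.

S ⇒ A ⇒ A y ⇒ A y y ⇒ x y y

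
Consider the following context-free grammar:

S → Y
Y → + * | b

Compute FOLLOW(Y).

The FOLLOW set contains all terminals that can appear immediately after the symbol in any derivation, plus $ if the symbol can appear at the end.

We compute FOLLOW(Y) using the standard algorithm.
FOLLOW(S) starts with {$}.
FIRST(S) = {+, b}
FIRST(Y) = {+, b}
FOLLOW(S) = {$}
FOLLOW(Y) = {$}
Therefore, FOLLOW(Y) = {$}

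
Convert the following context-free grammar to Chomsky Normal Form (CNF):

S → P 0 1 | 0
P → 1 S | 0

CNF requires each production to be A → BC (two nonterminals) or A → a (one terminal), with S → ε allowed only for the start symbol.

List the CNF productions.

T0 → 0; T1 → 1; S → 0; P → 0; S → P X0; X0 → T0 T1; P → T1 S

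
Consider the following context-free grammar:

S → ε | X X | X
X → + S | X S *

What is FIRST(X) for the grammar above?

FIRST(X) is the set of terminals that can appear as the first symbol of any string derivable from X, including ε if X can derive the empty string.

We compute FIRST(X) using the standard algorithm.
FIRST(S) = {+, ε}
FIRST(X) = {+}
Therefore, FIRST(X) = {+}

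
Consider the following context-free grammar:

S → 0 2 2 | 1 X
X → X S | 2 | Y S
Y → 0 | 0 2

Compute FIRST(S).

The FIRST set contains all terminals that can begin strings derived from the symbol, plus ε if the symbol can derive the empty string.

We compute FIRST(S) using the standard algorithm.
FIRST(S) = {0, 1}
FIRST(X) = {0, 2}
FIRST(Y) = {0}
Therefore, FIRST(S) = {0, 1}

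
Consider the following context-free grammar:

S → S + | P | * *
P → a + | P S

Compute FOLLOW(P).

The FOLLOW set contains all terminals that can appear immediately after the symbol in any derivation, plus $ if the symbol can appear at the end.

We compute FOLLOW(P) using the standard algorithm.
FOLLOW(S) starts with {$}.
FIRST(P) = {a}
FIRST(S) = {*, a}
FOLLOW(P) = {$, *, +, a}
FOLLOW(S) = {$, *, +, a}
Therefore, FOLLOW(P) = {$, *, +, a}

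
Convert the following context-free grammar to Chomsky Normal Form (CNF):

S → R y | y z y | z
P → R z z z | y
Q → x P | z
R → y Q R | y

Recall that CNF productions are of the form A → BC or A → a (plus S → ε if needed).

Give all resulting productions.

TY → y; TZ → z; S → z; P → y; TX → x; Q → z; R → y; S → R TY; S → TY X0; X0 → TZ TY; P → R X1; X1 → TZ X2; X2 → TZ TZ; Q → TX P; R → TY X3; X3 → Q R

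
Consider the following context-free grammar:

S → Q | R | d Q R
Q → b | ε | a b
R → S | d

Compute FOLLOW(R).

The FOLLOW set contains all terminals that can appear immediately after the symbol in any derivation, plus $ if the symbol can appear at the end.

We compute FOLLOW(R) using the standard algorithm.
FOLLOW(S) starts with {$}.
FIRST(Q) = {a, b, ε}
FIRST(R) = {a, b, d, ε}
FIRST(S) = {a, b, d, ε}
FOLLOW(Q) = {$, a, b, d}
FOLLOW(R) = {$}
FOLLOW(S) = {$}
Therefore, FOLLOW(R) = {$}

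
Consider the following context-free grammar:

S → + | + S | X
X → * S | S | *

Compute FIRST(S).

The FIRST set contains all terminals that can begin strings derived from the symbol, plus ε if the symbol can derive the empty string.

We compute FIRST(S) using the standard algorithm.
FIRST(S) = {*, +}
FIRST(X) = {*, +}
Therefore, FIRST(S) = {*, +}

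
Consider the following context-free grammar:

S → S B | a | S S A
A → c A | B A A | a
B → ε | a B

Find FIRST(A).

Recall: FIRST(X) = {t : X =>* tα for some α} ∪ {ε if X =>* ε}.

We compute FIRST(A) using the standard algorithm.
FIRST(A) = {a, c}
FIRST(B) = {a, ε}
FIRST(S) = {a}
Therefore, FIRST(A) = {a, c}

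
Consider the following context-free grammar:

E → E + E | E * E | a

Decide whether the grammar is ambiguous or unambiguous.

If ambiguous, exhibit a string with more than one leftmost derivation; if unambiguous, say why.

Ambiguous - the string 'a * a + a + a * a * a' has two distinct leftmost derivations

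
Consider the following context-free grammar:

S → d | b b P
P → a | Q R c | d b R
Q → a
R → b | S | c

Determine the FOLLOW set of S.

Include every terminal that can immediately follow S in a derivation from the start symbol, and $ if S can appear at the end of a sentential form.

We compute FOLLOW(S) using the standard algorithm.
FOLLOW(S) starts with {$}.
FIRST(P) = {a, d}
FIRST(Q) = {a}
FIRST(R) = {b, c, d}
FIRST(S) = {b, d}
FOLLOW(P) = {$, c}
FOLLOW(Q) = {b, c, d}
FOLLOW(R) = {$, c}
FOLLOW(S) = {$, c}
Therefore, FOLLOW(S) = {$, c}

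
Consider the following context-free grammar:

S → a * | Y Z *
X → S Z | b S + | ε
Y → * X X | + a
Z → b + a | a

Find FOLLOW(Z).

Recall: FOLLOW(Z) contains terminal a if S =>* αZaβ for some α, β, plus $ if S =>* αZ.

We compute FOLLOW(Z) using the standard algorithm.
FOLLOW(S) starts with {$}.
FIRST(S) = {*, +, a}
FIRST(X) = {*, +, a, b, ε}
FIRST(Y) = {*, +}
FIRST(Z) = {a, b}
FOLLOW(S) = {$, +, a, b}
FOLLOW(X) = {*, +, a, b}
FOLLOW(Y) = {a, b}
FOLLOW(Z) = {*, +, a, b}
Therefore, FOLLOW(Z) = {*, +, a, b}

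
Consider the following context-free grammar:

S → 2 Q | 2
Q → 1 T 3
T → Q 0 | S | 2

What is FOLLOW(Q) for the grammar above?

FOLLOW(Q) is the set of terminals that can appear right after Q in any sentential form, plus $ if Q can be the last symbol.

We compute FOLLOW(Q) using the standard algorithm.
FOLLOW(S) starts with {$}.
FIRST(Q) = {1}
FIRST(S) = {2}
FIRST(T) = {1, 2}
FOLLOW(Q) = {$, 0, 3}
FOLLOW(S) = {$, 3}
FOLLOW(T) = {3}
Therefore, FOLLOW(Q) = {$, 0, 3}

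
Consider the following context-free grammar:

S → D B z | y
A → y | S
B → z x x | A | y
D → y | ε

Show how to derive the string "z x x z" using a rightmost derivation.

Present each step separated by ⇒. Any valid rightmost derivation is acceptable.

S ⇒ D B z ⇒ D z x x z ⇒ z x x z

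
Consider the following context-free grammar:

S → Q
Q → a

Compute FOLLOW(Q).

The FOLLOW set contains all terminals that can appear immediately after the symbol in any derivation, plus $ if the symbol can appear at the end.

We compute FOLLOW(Q) using the standard algorithm.
FOLLOW(S) starts with {$}.
FIRST(Q) = {a}
FIRST(S) = {a}
FOLLOW(Q) = {$}
FOLLOW(S) = {$}
Therefore, FOLLOW(Q) = {$}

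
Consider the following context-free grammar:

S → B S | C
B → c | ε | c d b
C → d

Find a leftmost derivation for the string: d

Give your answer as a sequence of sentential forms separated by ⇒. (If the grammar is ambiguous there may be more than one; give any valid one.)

S ⇒ B S ⇒ S ⇒ C ⇒ d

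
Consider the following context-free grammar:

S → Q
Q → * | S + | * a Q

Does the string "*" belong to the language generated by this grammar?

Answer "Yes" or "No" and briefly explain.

Yes - a valid derivation exists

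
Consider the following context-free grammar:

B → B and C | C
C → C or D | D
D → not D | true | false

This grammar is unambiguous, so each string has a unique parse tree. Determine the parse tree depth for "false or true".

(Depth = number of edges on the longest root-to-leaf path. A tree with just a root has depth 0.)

4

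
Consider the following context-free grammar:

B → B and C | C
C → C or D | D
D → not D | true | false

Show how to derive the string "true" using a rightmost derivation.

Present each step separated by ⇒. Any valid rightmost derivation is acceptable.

B ⇒ C ⇒ D ⇒ true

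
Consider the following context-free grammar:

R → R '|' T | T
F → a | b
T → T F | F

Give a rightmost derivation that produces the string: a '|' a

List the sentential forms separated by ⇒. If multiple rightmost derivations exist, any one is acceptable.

R ⇒ R '|' T ⇒ R '|' F ⇒ R '|' a ⇒ T '|' a ⇒ F '|' a ⇒ a '|' a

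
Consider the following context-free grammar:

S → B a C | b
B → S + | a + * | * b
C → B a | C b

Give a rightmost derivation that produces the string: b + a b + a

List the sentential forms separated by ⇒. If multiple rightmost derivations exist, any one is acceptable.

S ⇒ B a C ⇒ B a B a ⇒ B a S + a ⇒ B a b + a ⇒ S + a b + a ⇒ b + a b + a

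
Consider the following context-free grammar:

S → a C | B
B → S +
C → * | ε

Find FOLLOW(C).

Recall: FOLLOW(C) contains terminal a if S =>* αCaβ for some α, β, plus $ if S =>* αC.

We compute FOLLOW(C) using the standard algorithm.
FOLLOW(S) starts with {$}.
FIRST(B) = {a}
FIRST(C) = {*, ε}
FIRST(S) = {a}
FOLLOW(B) = {$, +}
FOLLOW(C) = {$, +}
FOLLOW(S) = {$, +}
Therefore, FOLLOW(C) = {$, +}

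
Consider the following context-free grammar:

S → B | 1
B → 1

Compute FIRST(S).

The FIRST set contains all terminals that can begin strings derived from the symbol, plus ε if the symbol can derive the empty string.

We compute FIRST(S) using the standard algorithm.
FIRST(B) = {1}
FIRST(S) = {1}
Therefore, FIRST(S) = {1}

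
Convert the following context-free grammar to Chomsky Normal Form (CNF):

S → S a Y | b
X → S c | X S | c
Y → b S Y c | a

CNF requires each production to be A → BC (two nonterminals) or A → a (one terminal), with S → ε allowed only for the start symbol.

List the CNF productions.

TA → a; S → b; TC → c; X → c; TB → b; Y → a; S → S X0; X0 → TA Y; X → S TC; X → X S; Y → TB X1; X1 → S X2; X2 → Y TC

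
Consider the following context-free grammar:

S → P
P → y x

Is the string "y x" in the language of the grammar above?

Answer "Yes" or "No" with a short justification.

Yes - a valid derivation exists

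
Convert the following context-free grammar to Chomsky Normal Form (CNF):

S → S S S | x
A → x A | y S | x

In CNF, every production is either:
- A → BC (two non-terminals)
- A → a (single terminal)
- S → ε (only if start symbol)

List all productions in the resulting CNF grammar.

S → x; TX → x; TY → y; A → x; S → S X0; X0 → S S; A → TX A; A → TY S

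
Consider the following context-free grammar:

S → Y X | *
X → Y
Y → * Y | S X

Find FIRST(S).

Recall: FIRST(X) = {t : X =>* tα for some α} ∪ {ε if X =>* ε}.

We compute FIRST(S) using the standard algorithm.
FIRST(S) = {*}
FIRST(X) = {*}
FIRST(Y) = {*}
Therefore, FIRST(S) = {*}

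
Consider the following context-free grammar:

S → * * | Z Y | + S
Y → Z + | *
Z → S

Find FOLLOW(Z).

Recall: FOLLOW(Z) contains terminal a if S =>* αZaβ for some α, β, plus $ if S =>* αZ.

We compute FOLLOW(Z) using the standard algorithm.
FOLLOW(S) starts with {$}.
FIRST(S) = {*, +}
FIRST(Y) = {*, +}
FIRST(Z) = {*, +}
FOLLOW(S) = {$, *, +}
FOLLOW(Y) = {$, *, +}
FOLLOW(Z) = {*, +}
Therefore, FOLLOW(Z) = {*, +}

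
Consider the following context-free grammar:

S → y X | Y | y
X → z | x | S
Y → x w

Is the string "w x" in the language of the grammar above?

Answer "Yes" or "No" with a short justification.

No - no valid derivation exists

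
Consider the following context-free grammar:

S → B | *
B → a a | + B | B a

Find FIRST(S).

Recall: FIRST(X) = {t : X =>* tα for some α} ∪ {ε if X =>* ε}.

We compute FIRST(S) using the standard algorithm.
FIRST(B) = {+, a}
FIRST(S) = {*, +, a}
Therefore, FIRST(S) = {*, +, a}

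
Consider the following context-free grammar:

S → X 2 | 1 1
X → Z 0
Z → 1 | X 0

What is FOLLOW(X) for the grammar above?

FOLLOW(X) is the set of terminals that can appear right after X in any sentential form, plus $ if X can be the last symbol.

We compute FOLLOW(X) using the standard algorithm.
FOLLOW(S) starts with {$}.
FIRST(S) = {1}
FIRST(X) = {1}
FIRST(Z) = {1}
FOLLOW(S) = {$}
FOLLOW(X) = {0, 2}
FOLLOW(Z) = {0}
Therefore, FOLLOW(X) = {0, 2}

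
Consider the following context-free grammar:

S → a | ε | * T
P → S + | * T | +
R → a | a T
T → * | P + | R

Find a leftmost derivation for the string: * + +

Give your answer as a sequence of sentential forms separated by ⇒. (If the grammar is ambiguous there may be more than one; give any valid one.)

S ⇒ * T ⇒ * P + ⇒ * + +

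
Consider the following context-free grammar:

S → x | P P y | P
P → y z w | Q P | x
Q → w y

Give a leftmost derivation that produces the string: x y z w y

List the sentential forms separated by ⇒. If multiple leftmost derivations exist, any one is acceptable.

S ⇒ P P y ⇒ x P y ⇒ x y z w y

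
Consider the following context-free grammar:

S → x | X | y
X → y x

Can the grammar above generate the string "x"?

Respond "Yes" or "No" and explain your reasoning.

Yes - a valid derivation exists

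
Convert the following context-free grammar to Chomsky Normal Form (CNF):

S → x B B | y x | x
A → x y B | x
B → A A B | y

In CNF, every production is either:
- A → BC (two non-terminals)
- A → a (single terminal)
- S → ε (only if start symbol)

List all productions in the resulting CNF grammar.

TX → x; TY → y; S → x; A → x; B → y; S → TX X0; X0 → B B; S → TY TX; A → TX X1; X1 → TY B; B → A X2; X2 → A B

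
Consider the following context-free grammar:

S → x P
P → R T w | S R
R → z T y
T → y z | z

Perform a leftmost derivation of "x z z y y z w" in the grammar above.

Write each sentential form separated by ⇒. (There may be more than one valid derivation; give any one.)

S ⇒ x P ⇒ x R T w ⇒ x z T y T w ⇒ x z z y T w ⇒ x z z y y z w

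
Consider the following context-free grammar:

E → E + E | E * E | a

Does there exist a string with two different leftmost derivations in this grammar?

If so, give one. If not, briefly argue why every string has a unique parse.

Yes - the string 'a * a + a + a' has two distinct leftmost derivations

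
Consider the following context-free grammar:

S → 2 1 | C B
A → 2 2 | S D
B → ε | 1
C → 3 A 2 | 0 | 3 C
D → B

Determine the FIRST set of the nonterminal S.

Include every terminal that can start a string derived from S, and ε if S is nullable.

We compute FIRST(S) using the standard algorithm.
FIRST(A) = {0, 2, 3}
FIRST(B) = {1, ε}
FIRST(C) = {0, 3}
FIRST(D) = {1, ε}
FIRST(S) = {0, 2, 3}
Therefore, FIRST(S) = {0, 2, 3}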